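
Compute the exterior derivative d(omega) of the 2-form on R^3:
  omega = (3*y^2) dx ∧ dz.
d(omega) = (-6*y) dx ∧ dy ∧ dz

For a 2-form omega = sum_{i<j} g_{ij} dx_i ∧ dx_j, the exterior derivative is
  d(omega) = sum_{i<j} d(g_{ij}) ∧ dx_i ∧ dx_j = sum_{i<j, k} (∂g_{ij}/∂x_k) dx_k ∧ dx_i ∧ dx_j.
Expand each term, using dx_k ∧ dx_i ∧ dx_j = sgn(permutation) dx_{(a)} ∧ dx_{(b)} ∧ dx_{(c)} with (a < b < c) sorted:
  d(3*y^2) includes (∂/∂y)(3*y^2) dy = (6*y) dy, which multiplied by dx ∧ dz gives (-6*y) dx ∧ dy ∧ dz
Collecting like 3-forms: d(omega) = (-6*y) dx ∧ dy ∧ dz.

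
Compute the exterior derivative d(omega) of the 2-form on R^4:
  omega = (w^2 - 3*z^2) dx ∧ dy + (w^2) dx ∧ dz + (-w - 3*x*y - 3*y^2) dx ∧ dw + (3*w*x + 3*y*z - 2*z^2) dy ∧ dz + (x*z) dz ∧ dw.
d(omega) = (3*w - 6*z) dx ∧ dy ∧ dz + (2*w + 3*x + 6*y) dx ∧ dy ∧ dw + (2*w + z) dx ∧ dz ∧ dw + (3*x) dy ∧ dz ∧ dw

For a 2-form omega = sum_{i<j} g_{ij} dx_i ∧ dx_j, the exterior derivative is
  d(omega) = sum_{i<j} d(g_{ij}) ∧ dx_i ∧ dx_j = sum_{i<j, k} (∂g_{ij}/∂x_k) dx_k ∧ dx_i ∧ dx_j.
Expand each term, using dx_k ∧ dx_i ∧ dx_j = sgn(permutation) dx_{(a)} ∧ dx_{(b)} ∧ dx_{(c)} with (a < b < c) sorted:
  d(w^2 - 3*z^2) includes (∂/∂z)(w^2 - 3*z^2) dz = (-6*z) dz, which multiplied by dx ∧ dy gives (-6*z) dx ∧ dy ∧ dz
  d(w^2 - 3*z^2) includes (∂/∂w)(w^2 - 3*z^2) dw = (2*w) dw, which multiplied by dx ∧ dy gives (2*w) dx ∧ dy ∧ dw
  d(w^2) includes (∂/∂w)(w^2) dw = (2*w) dw, which multiplied by dx ∧ dz gives (2*w) dx ∧ dz ∧ dw
  d(-w - 3*x*y - 3*y^2) includes (∂/∂y)(-w - 3*x*y - 3*y^2) dy = (-3*x - 6*y) dy, which multiplied by dx ∧ dw gives (3*x + 6*y) dx ∧ dy ∧ dw
  d(3*w*x + 3*y*z - 2*z^2) includes (∂/∂x)(3*w*x + 3*y*z - 2*z^2) dx = (3*w) dx, which multiplied by dy ∧ dz gives (3*w) dx ∧ dy ∧ dz
  d(3*w*x + 3*y*z - 2*z^2) includes (∂/∂w)(3*w*x + 3*y*z - 2*z^2) dw = (3*x) dw, which multiplied by dy ∧ dz gives (3*x) dy ∧ dz ∧ dw
  d(x*z) includes (∂/∂x)(x*z) dx = (z) dx, which multiplied by dz ∧ dw gives (z) dx ∧ dz ∧ dw
Collecting like 3-forms: d(omega) = (3*w - 6*z) dx ∧ dy ∧ dz + (2*w + 3*x + 6*y) dx ∧ dy ∧ dw + (2*w + z) dx ∧ dz ∧ dw + (3*x) dy ∧ dz ∧ dw.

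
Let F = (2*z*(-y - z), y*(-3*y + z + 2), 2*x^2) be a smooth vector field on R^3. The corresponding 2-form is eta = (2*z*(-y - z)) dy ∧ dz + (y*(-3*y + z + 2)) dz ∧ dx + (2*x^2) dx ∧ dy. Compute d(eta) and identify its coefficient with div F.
d(eta) = (-6*y + z + 2) dx ∧ dy ∧ dz; div F = -6*y + z + 2

For a 2-form in R^3 of the form above, applying d gives a 3-form with coefficient ∂P/∂x + ∂Q/∂y + ∂R/∂z:
  ∂P/∂x = 0
  ∂Q/∂y = -6*y + z + 2
  ∂R/∂z = 0
Sum = -6*y + z + 2, which is exactly div F.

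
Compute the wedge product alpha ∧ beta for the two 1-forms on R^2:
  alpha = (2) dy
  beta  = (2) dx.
alpha ∧ beta = (-4) dx ∧ dy

Distribute the wedge, using dx_i ∧ dx_j = -dx_j ∧ dx_i and dx_i ∧ dx_i = 0. For each pair (i, j) with i < j, the coefficient of dx_i ∧ dx_j in alpha ∧ beta is (alpha_i * beta_j - alpha_j * beta_i). Collecting: alpha ∧ beta = (-4) dx ∧ dy.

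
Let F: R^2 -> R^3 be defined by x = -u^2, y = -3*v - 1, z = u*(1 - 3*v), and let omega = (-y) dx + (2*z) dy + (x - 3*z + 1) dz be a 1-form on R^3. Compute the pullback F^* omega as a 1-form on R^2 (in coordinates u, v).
F^* omega = (3*u^2*v - u^2 - 27*u*v^2 + 12*u*v - 5*u - 3*v + 1) du + (3*u*(u^2 - 9*u*v + 3*u + 6*v - 3)) dv

Using F^*(f dg) = (f ∘ F) d(g ∘ F), substitute each coordinate x_i by F_i(u, v) in f_i, and replace dx_i by d F_i = (∂F_i/∂u) du + (∂F_i/∂v) dv.
  For the x component: f_1(F) = 3*v + 1; d F_1 = (-2*u) du + (0) dv
  For the y component: f_2(F) = 2*u*(1 - 3*v); d F_2 = (0) du + (-3) dv
  For the z component: f_3(F) = -u^2 + 9*u*v - 3*u + 1; d F_3 = (1 - 3*v) du + (-3*u) dv
Combining and collecting du, dv coefficients:
  coeff of du: 3*u^2*v - u^2 - 27*u*v^2 + 12*u*v - 5*u - 3*v + 1
  coeff of dv: 3*u*(u^2 - 9*u*v + 3*u + 6*v - 3)
F^* omega = (3*u^2*v - u^2 - 27*u*v^2 + 12*u*v - 5*u - 3*v + 1) du + (3*u*(u^2 - 9*u*v + 3*u + 6*v - 3)) dv.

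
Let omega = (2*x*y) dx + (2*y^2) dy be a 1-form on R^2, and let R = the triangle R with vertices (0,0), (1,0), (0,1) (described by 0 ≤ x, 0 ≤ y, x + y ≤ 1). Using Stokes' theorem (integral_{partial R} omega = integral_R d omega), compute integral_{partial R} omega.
integral_(partial R) omega = -1/3

Stokes: integral_partial_R omega = integral_R d omega with d omega = (∂Q/∂x - ∂P/∂y) dx ∧ dy.
  ∂Q/∂x = 0
  ∂P/∂y = 2*x
  integrand = ∂Q/∂x - ∂P/∂y = -2*x.
Integrating over R: integral_0^1 integral_0^{1-x} (-2*x) dy dx = -1/3.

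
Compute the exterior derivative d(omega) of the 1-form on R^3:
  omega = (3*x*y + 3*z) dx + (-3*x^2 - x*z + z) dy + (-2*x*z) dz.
d(omega) = (-9*x - z) dx ∧ dy + (-2*z - 3) dx ∧ dz + (x - 1) dy ∧ dz

For a 1-form omega = sum_i f_i dx_i, the exterior derivative is
  d(omega) = sum_{i < j} (∂f_j/∂x_i - ∂f_i/∂x_j) dx_i ∧ dx_j.
  coefficient of dx ∧ dy: ∂f_2/∂x - ∂f_1/∂y = ∂(-3*x^2 - x*z + z)/∂x - ∂(3*x*y + 3*z)/∂y = -9*x - z
  coefficient of dx ∧ dz: ∂f_3/∂x - ∂f_1/∂z = ∂(-2*x*z)/∂x - ∂(3*x*y + 3*z)/∂z = -2*z - 3
  coefficient of dy ∧ dz: ∂f_3/∂y - ∂f_2/∂z = ∂(-2*x*z)/∂y - ∂(-3*x^2 - x*z + z)/∂z = x - 1
Assembling: d(omega) = (-9*x - z) dx ∧ dy + (-2*z - 3) dx ∧ dz + (x - 1) dy ∧ dz.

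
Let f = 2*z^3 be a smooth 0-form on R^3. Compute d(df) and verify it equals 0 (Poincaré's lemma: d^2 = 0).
d(df) = 0

Step 1: df = sum_i (∂f/∂x_i) dx_i = (0) dx + (0) dy + (6*z^2) dz.
Step 2: Apply d again. Using the 1-form formula, the coefficient of dx ∧ dy in d(df) is ∂^2 f/∂x ∂y - ∂^2 f/∂y ∂x = (0) - (0) = 0 (equality of mixed partials for smooth f).
Similarly for dx ∧ dz and dy ∧ dz — all coefficients vanish. So d(df) = 0.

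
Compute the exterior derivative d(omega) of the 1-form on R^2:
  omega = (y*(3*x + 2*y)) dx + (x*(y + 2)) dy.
d(omega) = (-3*x - 3*y + 2) dx ∧ dy

For a 1-form omega = sum_i f_i dx_i, the exterior derivative is
  d(omega) = sum_{i < j} (∂f_j/∂x_i - ∂f_i/∂x_j) dx_i ∧ dx_j.
  coefficient of dx ∧ dy: ∂f_2/∂x - ∂f_1/∂y = ∂(x*(y + 2))/∂x - ∂(y*(3*x + 2*y))/∂y = -3*x - 3*y + 2
Assembling: d(omega) = (-3*x - 3*y + 2) dx ∧ dy.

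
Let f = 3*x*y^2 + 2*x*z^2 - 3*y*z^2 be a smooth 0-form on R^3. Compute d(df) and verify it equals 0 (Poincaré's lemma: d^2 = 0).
d(df) = 0

Step 1: df = sum_i (∂f/∂x_i) dx_i = (3*y^2 + 2*z^2) dx + (6*x*y - 3*z^2) dy + (2*z*(2*x - 3*y)) dz.
Step 2: Apply d again. Using the 1-form formula, the coefficient of dx ∧ dy in d(df) is ∂^2 f/∂x ∂y - ∂^2 f/∂y ∂x = (6*y) - (6*y) = 0 (equality of mixed partials for smooth f).
Similarly for dx ∧ dz and dy ∧ dz — all coefficients vanish. So d(df) = 0.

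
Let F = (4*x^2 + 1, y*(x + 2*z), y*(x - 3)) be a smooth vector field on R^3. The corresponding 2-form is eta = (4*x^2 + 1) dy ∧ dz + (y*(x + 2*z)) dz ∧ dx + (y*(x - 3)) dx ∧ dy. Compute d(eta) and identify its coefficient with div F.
d(eta) = (9*x + 2*z) dx ∧ dy ∧ dz; div F = 9*x + 2*z

For a 2-form in R^3 of the form above, applying d gives a 3-form with coefficient ∂P/∂x + ∂Q/∂y + ∂R/∂z:
  ∂P/∂x = 8*x
  ∂Q/∂y = x + 2*z
  ∂R/∂z = 0
Sum = 9*x + 2*z, which is exactly div F.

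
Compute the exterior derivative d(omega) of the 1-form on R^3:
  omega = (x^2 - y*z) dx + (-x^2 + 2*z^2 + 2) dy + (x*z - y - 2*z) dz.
d(omega) = (-2*x + z) dx ∧ dy + (y + z) dx ∧ dz + (-4*z - 1) dy ∧ dz

For a 1-form omega = sum_i f_i dx_i, the exterior derivative is
  d(omega) = sum_{i < j} (∂f_j/∂x_i - ∂f_i/∂x_j) dx_i ∧ dx_j.
  coefficient of dx ∧ dy: ∂f_2/∂x - ∂f_1/∂y = ∂(-x^2 + 2*z^2 + 2)/∂x - ∂(x^2 - y*z)/∂y = -2*x + z
  coefficient of dx ∧ dz: ∂f_3/∂x - ∂f_1/∂z = ∂(x*z - y - 2*z)/∂x - ∂(x^2 - y*z)/∂z = y + z
  coefficient of dy ∧ dz: ∂f_3/∂y - ∂f_2/∂z = ∂(x*z - y - 2*z)/∂y - ∂(-x^2 + 2*z^2 + 2)/∂z = -4*z - 1
Assembling: d(omega) = (-2*x + z) dx ∧ dy + (y + z) dx ∧ dz + (-4*z - 1) dy ∧ dz.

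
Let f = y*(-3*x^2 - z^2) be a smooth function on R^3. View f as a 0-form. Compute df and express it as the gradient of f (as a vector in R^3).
df = (-6*x*y) dx + (-3*x^2 - z^2) dy + (-2*y*z) dz; grad f = (-6*x*y, -3*x^2 - z^2, -2*y*z)

For a 0-form f, d f = (∂f/∂x) dx + (∂f/∂y) dy + (∂f/∂z) dz. The components of the vector representation are exactly the entries of grad f in Cartesian coordinates:
  ∂f/∂x = -6*x*y
  ∂f/∂y = -3*x^2 - z^2
  ∂f/∂z = -2*y*z.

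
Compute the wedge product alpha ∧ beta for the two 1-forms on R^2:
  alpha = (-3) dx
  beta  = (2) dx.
alpha ∧ beta = 0

Distribute the wedge, using dx_i ∧ dx_j = -dx_j ∧ dx_i and dx_i ∧ dx_i = 0. For each pair (i, j) with i < j, the coefficient of dx_i ∧ dx_j in alpha ∧ beta is (alpha_i * beta_j - alpha_j * beta_i). Collecting: alpha ∧ beta = 0.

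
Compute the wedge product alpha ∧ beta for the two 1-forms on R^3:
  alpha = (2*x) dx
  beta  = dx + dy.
alpha ∧ beta = (2*x) dx ∧ dy

Distribute the wedge, using dx_i ∧ dx_j = -dx_j ∧ dx_i and dx_i ∧ dx_i = 0. For each pair (i, j) with i < j, the coefficient of dx_i ∧ dx_j in alpha ∧ beta is (alpha_i * beta_j - alpha_j * beta_i). Collecting: alpha ∧ beta = (2*x) dx ∧ dy.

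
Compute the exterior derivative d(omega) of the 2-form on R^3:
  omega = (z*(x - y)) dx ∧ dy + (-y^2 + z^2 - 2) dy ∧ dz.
d(omega) = (x - y) dx ∧ dy ∧ dz

For a 2-form omega = sum_{i<j} g_{ij} dx_i ∧ dx_j, the exterior derivative is
  d(omega) = sum_{i<j} d(g_{ij}) ∧ dx_i ∧ dx_j = sum_{i<j, k} (∂g_{ij}/∂x_k) dx_k ∧ dx_i ∧ dx_j.
Expand each term, using dx_k ∧ dx_i ∧ dx_j = sgn(permutation) dx_{(a)} ∧ dx_{(b)} ∧ dx_{(c)} with (a < b < c) sorted:
  d(z*(x - y)) includes (∂/∂z)(z*(x - y)) dz = (x - y) dz, which multiplied by dx ∧ dy gives (x - y) dx ∧ dy ∧ dz
Collecting like 3-forms: d(omega) = (x - y) dx ∧ dy ∧ dz.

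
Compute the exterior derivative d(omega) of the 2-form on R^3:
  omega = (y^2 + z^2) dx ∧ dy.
d(omega) = (2*z) dx ∧ dy ∧ dz

For a 2-form omega = sum_{i<j} g_{ij} dx_i ∧ dx_j, the exterior derivative is
  d(omega) = sum_{i<j} d(g_{ij}) ∧ dx_i ∧ dx_j = sum_{i<j, k} (∂g_{ij}/∂x_k) dx_k ∧ dx_i ∧ dx_j.
Expand each term, using dx_k ∧ dx_i ∧ dx_j = sgn(permutation) dx_{(a)} ∧ dx_{(b)} ∧ dx_{(c)} with (a < b < c) sorted:
  d(y^2 + z^2) includes (∂/∂z)(y^2 + z^2) dz = (2*z) dz, which multiplied by dx ∧ dy gives (2*z) dx ∧ dy ∧ dz
Collecting like 3-forms: d(omega) = (2*z) dx ∧ dy ∧ dz.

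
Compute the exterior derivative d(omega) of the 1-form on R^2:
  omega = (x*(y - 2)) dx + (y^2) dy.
d(omega) = (-x) dx ∧ dy

For a 1-form omega = sum_i f_i dx_i, the exterior derivative is
  d(omega) = sum_{i < j} (∂f_j/∂x_i - ∂f_i/∂x_j) dx_i ∧ dx_j.
  coefficient of dx ∧ dy: ∂f_2/∂x - ∂f_1/∂y = ∂(y^2)/∂x - ∂(x*(y - 2))/∂y = -x
Assembling: d(omega) = (-x) dx ∧ dy.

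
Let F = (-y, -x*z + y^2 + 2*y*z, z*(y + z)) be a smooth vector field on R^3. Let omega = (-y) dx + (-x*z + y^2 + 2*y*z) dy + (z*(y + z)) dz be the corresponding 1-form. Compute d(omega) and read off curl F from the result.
d(omega) = (x - 2*y + z) dy ∧ dz + (0) dz ∧ dx + (1 - z) dx ∧ dy; curl F = (x - 2*y + z, 0, 1 - z)

d omega = sum_{i<j} (∂f_j/∂x_i - ∂f_i/∂x_j) dx_i ∧ dx_j. Under the identification (dy ∧ dz, dz ∧ dx, dx ∧ dy) ↔ (e_x, e_y, e_z), the coefficients are exactly the components of curl F. Compute:
  ∂R/∂y - ∂Q/∂z = (z) - (-x + 2*y) = x - 2*y + z
  ∂P/∂z - ∂R/∂x = (0) - (0) = 0
  ∂Q/∂x - ∂P/∂y = (-z) - (-1) = 1 - z.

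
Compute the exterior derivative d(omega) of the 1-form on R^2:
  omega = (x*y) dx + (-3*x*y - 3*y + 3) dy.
d(omega) = (-x - 3*y) dx ∧ dy

For a 1-form omega = sum_i f_i dx_i, the exterior derivative is
  d(omega) = sum_{i < j} (∂f_j/∂x_i - ∂f_i/∂x_j) dx_i ∧ dx_j.
  coefficient of dx ∧ dy: ∂f_2/∂x - ∂f_1/∂y = ∂(-3*x*y - 3*y + 3)/∂x - ∂(x*y)/∂y = -x - 3*y
Assembling: d(omega) = (-x - 3*y) dx ∧ dy.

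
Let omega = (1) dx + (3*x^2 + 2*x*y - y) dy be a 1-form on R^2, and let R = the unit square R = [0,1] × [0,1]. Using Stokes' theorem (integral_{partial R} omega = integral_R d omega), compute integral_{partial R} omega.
integral_(partial R) omega = 4

Stokes: integral_partial_R omega = integral_R d omega with d omega = (∂Q/∂x - ∂P/∂y) dx ∧ dy.
  ∂Q/∂x = 6*x + 2*y
  ∂P/∂y = 0
  integrand = ∂Q/∂x - ∂P/∂y = 6*x + 2*y.
Integrating over R: integral_0^1 integral_0^1 (6*x + 2*y) dx dy = 4.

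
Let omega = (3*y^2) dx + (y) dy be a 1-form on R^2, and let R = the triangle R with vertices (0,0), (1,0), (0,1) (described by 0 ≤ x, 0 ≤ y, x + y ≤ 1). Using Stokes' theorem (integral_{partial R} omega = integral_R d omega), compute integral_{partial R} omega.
integral_(partial R) omega = -1

Stokes: integral_partial_R omega = integral_R d omega with d omega = (∂Q/∂x - ∂P/∂y) dx ∧ dy.
  ∂Q/∂x = 0
  ∂P/∂y = 6*y
  integrand = ∂Q/∂x - ∂P/∂y = -6*y.
Integrating over R: integral_0^1 integral_0^{1-x} (-6*y) dy dx = -1.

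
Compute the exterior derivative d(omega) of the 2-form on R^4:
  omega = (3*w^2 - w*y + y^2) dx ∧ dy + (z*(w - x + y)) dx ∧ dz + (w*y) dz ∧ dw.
d(omega) = (6*w - y) dx ∧ dy ∧ dw + (-z) dx ∧ dy ∧ dz + (z) dx ∧ dz ∧ dw + (w) dy ∧ dz ∧ dw

For a 2-form omega = sum_{i<j} g_{ij} dx_i ∧ dx_j, the exterior derivative is
  d(omega) = sum_{i<j} d(g_{ij}) ∧ dx_i ∧ dx_j = sum_{i<j, k} (∂g_{ij}/∂x_k) dx_k ∧ dx_i ∧ dx_j.
Expand each term, using dx_k ∧ dx_i ∧ dx_j = sgn(permutation) dx_{(a)} ∧ dx_{(b)} ∧ dx_{(c)} with (a < b < c) sorted:
  d(3*w^2 - w*y + y^2) includes (∂/∂w)(3*w^2 - w*y + y^2) dw = (6*w - y) dw, which multiplied by dx ∧ dy gives (6*w - y) dx ∧ dy ∧ dw
  d(z*(w - x + y)) includes (∂/∂y)(z*(w - x + y)) dy = (z) dy, which multiplied by dx ∧ dz gives (-z) dx ∧ dy ∧ dz
  d(z*(w - x + y)) includes (∂/∂w)(z*(w - x + y)) dw = (z) dw, which multiplied by dx ∧ dz gives (z) dx ∧ dz ∧ dw
  d(w*y) includes (∂/∂y)(w*y) dy = (w) dy, which multiplied by dz ∧ dw gives (w) dy ∧ dz ∧ dw
Collecting like 3-forms: d(omega) = (6*w - y) dx ∧ dy ∧ dw + (-z) dx ∧ dy ∧ dz + (z) dx ∧ dz ∧ dw + (w) dy ∧ dz ∧ dw.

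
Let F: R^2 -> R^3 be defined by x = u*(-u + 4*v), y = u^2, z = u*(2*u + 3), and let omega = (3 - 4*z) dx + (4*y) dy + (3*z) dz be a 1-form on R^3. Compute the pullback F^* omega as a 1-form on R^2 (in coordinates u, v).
F^* omega = (48*u^3 - 32*u^2*v + 78*u^2 - 48*u*v + 21*u + 12*v) du + (4*u*(-8*u^2 - 12*u + 3)) dv

Using F^*(f dg) = (f ∘ F) d(g ∘ F), substitute each coordinate x_i by F_i(u, v) in f_i, and replace dx_i by d F_i = (∂F_i/∂u) du + (∂F_i/∂v) dv.
  For the x component: f_1(F) = -8*u^2 - 12*u + 3; d F_1 = (-2*u + 4*v) du + (4*u) dv
  For the y component: f_2(F) = 4*u^2; d F_2 = (2*u) du + (0) dv
  For the z component: f_3(F) = 3*u*(2*u + 3); d F_3 = (4*u + 3) du + (0) dv
Combining and collecting du, dv coefficients:
  coeff of du: 48*u^3 - 32*u^2*v + 78*u^2 - 48*u*v + 21*u + 12*v
  coeff of dv: 4*u*(-8*u^2 - 12*u + 3)
F^* omega = (48*u^3 - 32*u^2*v + 78*u^2 - 48*u*v + 21*u + 12*v) du + (4*u*(-8*u^2 - 12*u + 3)) dv.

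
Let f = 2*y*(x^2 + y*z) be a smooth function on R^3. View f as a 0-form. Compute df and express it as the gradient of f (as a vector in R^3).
df = (4*x*y) dx + (2*x^2 + 4*y*z) dy + (2*y^2) dz; grad f = (4*x*y, 2*x^2 + 4*y*z, 2*y^2)

For a 0-form f, d f = (∂f/∂x) dx + (∂f/∂y) dy + (∂f/∂z) dz. The components of the vector representation are exactly the entries of grad f in Cartesian coordinates:
  ∂f/∂x = 4*x*y
  ∂f/∂y = 2*x^2 + 4*y*z
  ∂f/∂z = 2*y^2.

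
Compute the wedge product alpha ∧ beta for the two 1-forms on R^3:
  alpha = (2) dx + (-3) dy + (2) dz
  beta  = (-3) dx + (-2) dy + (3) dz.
alpha ∧ beta = (-13) dx ∧ dy + (12) dx ∧ dz + (-5) dy ∧ dz

Distribute the wedge, using dx_i ∧ dx_j = -dx_j ∧ dx_i and dx_i ∧ dx_i = 0. For each pair (i, j) with i < j, the coefficient of dx_i ∧ dx_j in alpha ∧ beta is (alpha_i * beta_j - alpha_j * beta_i). Collecting: alpha ∧ beta = (-13) dx ∧ dy + (12) dx ∧ dz + (-5) dy ∧ dz.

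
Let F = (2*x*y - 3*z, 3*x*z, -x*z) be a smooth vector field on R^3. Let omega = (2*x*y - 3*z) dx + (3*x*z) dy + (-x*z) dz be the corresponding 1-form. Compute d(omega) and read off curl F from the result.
d(omega) = (-3*x) dy ∧ dz + (z - 3) dz ∧ dx + (-2*x + 3*z) dx ∧ dy; curl F = (-3*x, z - 3, -2*x + 3*z)

d omega = sum_{i<j} (∂f_j/∂x_i - ∂f_i/∂x_j) dx_i ∧ dx_j. Under the identification (dy ∧ dz, dz ∧ dx, dx ∧ dy) ↔ (e_x, e_y, e_z), the coefficients are exactly the components of curl F. Compute:
  ∂R/∂y - ∂Q/∂z = (0) - (3*x) = -3*x
  ∂P/∂z - ∂R/∂x = (-3) - (-z) = z - 3
  ∂Q/∂x - ∂P/∂y = (3*z) - (2*x) = -2*x + 3*z.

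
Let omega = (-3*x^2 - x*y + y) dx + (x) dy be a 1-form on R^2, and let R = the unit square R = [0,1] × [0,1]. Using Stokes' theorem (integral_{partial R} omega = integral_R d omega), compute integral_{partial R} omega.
integral_(partial R) omega = 1/2

Stokes: integral_partial_R omega = integral_R d omega with d omega = (∂Q/∂x - ∂P/∂y) dx ∧ dy.
  ∂Q/∂x = 1
  ∂P/∂y = 1 - x
  integrand = ∂Q/∂x - ∂P/∂y = x.
Integrating over R: integral_0^1 integral_0^1 (x) dx dy = 1/2.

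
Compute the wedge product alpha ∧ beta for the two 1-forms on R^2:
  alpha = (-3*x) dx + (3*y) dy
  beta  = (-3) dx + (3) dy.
alpha ∧ beta = (-9*x + 9*y) dx ∧ dy

Distribute the wedge, using dx_i ∧ dx_j = -dx_j ∧ dx_i and dx_i ∧ dx_i = 0. For each pair (i, j) with i < j, the coefficient of dx_i ∧ dx_j in alpha ∧ beta is (alpha_i * beta_j - alpha_j * beta_i). Collecting: alpha ∧ beta = (-9*x + 9*y) dx ∧ dy.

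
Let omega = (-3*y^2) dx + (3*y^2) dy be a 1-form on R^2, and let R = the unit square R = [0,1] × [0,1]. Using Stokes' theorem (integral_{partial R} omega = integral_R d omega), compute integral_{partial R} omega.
integral_(partial R) omega = 3

Stokes: integral_partial_R omega = integral_R d omega with d omega = (∂Q/∂x - ∂P/∂y) dx ∧ dy.
  ∂Q/∂x = 0
  ∂P/∂y = -6*y
  integrand = ∂Q/∂x - ∂P/∂y = 6*y.
Integrating over R: integral_0^1 integral_0^1 (6*y) dx dy = 3.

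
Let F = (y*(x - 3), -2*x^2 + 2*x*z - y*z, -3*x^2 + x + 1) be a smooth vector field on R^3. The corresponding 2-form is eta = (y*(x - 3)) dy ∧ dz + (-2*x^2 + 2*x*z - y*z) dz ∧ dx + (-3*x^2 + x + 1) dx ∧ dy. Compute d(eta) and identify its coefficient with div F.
d(eta) = (y - z) dx ∧ dy ∧ dz; div F = y - z

For a 2-form in R^3 of the form above, applying d gives a 3-form with coefficient ∂P/∂x + ∂Q/∂y + ∂R/∂z:
  ∂P/∂x = y
  ∂Q/∂y = -z
  ∂R/∂z = 0
Sum = y - z, which is exactly div F.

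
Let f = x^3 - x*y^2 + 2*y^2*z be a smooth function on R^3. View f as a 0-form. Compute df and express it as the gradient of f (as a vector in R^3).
df = (3*x^2 - y^2) dx + (2*y*(-x + 2*z)) dy + (2*y^2) dz; grad f = (3*x^2 - y^2, 2*y*(-x + 2*z), 2*y^2)

For a 0-form f, d f = (∂f/∂x) dx + (∂f/∂y) dy + (∂f/∂z) dz. The components of the vector representation are exactly the entries of grad f in Cartesian coordinates:
  ∂f/∂x = 3*x^2 - y^2
  ∂f/∂y = 2*y*(-x + 2*z)
  ∂f/∂z = 2*y^2.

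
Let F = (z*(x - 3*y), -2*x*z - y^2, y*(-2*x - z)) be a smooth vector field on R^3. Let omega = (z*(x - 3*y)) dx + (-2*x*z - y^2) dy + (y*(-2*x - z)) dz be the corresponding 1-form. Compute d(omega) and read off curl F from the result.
d(omega) = (-z) dy ∧ dz + (x - y) dz ∧ dx + (z) dx ∧ dy; curl F = (-z, x - y, z)

d omega = sum_{i<j} (∂f_j/∂x_i - ∂f_i/∂x_j) dx_i ∧ dx_j. Under the identification (dy ∧ dz, dz ∧ dx, dx ∧ dy) ↔ (e_x, e_y, e_z), the coefficients are exactly the components of curl F. Compute:
  ∂R/∂y - ∂Q/∂z = (-2*x - z) - (-2*x) = -z
  ∂P/∂z - ∂R/∂x = (x - 3*y) - (-2*y) = x - y
  ∂Q/∂x - ∂P/∂y = (-2*z) - (-3*z) = z.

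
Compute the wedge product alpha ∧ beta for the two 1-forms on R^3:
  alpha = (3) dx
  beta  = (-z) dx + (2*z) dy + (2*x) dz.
alpha ∧ beta = (6*z) dx ∧ dy + (6*x) dx ∧ dz

Distribute the wedge, using dx_i ∧ dx_j = -dx_j ∧ dx_i and dx_i ∧ dx_i = 0. For each pair (i, j) with i < j, the coefficient of dx_i ∧ dx_j in alpha ∧ beta is (alpha_i * beta_j - alpha_j * beta_i). Collecting: alpha ∧ beta = (6*z) dx ∧ dy + (6*x) dx ∧ dz.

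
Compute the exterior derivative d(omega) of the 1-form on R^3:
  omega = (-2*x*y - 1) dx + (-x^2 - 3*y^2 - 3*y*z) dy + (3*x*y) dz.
d(omega) = (3*y) dx ∧ dz + (3*x + 3*y) dy ∧ dz

For a 1-form omega = sum_i f_i dx_i, the exterior derivative is
  d(omega) = sum_{i < j} (∂f_j/∂x_i - ∂f_i/∂x_j) dx_i ∧ dx_j.
  coefficient of dx ∧ dz: ∂f_3/∂x - ∂f_1/∂z = ∂(3*x*y)/∂x - ∂(-2*x*y - 1)/∂z = 3*y
  coefficient of dy ∧ dz: ∂f_3/∂y - ∂f_2/∂z = ∂(3*x*y)/∂y - ∂(-x^2 - 3*y^2 - 3*y*z)/∂z = 3*x + 3*y
Assembling: d(omega) = (3*y) dx ∧ dz + (3*x + 3*y) dy ∧ dz.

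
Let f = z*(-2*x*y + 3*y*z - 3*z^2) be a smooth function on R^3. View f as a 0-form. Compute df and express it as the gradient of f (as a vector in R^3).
df = (-2*y*z) dx + (z*(-2*x + 3*z)) dy + (-2*x*y + 6*y*z - 9*z^2) dz; grad f = (-2*y*z, z*(-2*x + 3*z), -2*x*y + 6*y*z - 9*z^2)

For a 0-form f, d f = (∂f/∂x) dx + (∂f/∂y) dy + (∂f/∂z) dz. The components of the vector representation are exactly the entries of grad f in Cartesian coordinates:
  ∂f/∂x = -2*y*z
  ∂f/∂y = z*(-2*x + 3*z)
  ∂f/∂z = -2*x*y + 6*y*z - 9*z^2.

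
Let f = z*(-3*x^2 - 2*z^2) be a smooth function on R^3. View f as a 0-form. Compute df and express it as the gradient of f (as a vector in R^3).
df = (-6*x*z) dx + (0) dy + (-3*x^2 - 6*z^2) dz; grad f = (-6*x*z, 0, -3*x^2 - 6*z^2)

For a 0-form f, d f = (∂f/∂x) dx + (∂f/∂y) dy + (∂f/∂z) dz. The components of the vector representation are exactly the entries of grad f in Cartesian coordinates:
  ∂f/∂x = -6*x*z
  ∂f/∂y = 0
  ∂f/∂z = -3*x^2 - 6*z^2.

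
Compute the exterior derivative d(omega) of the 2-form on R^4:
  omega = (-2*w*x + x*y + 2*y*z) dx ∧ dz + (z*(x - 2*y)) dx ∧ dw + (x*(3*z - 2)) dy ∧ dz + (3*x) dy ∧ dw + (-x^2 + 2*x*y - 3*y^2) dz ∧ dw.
d(omega) = (-x + z - 2) dx ∧ dy ∧ dz + (-5*x + 4*y) dx ∧ dz ∧ dw + (2*z + 3) dx ∧ dy ∧ dw + (2*x - 6*y) dy ∧ dz ∧ dw

For a 2-form omega = sum_{i<j} g_{ij} dx_i ∧ dx_j, the exterior derivative is
  d(omega) = sum_{i<j} d(g_{ij}) ∧ dx_i ∧ dx_j = sum_{i<j, k} (∂g_{ij}/∂x_k) dx_k ∧ dx_i ∧ dx_j.
Expand each term, using dx_k ∧ dx_i ∧ dx_j = sgn(permutation) dx_{(a)} ∧ dx_{(b)} ∧ dx_{(c)} with (a < b < c) sorted:
  d(-2*w*x + x*y + 2*y*z) includes (∂/∂y)(-2*w*x + x*y + 2*y*z) dy = (x + 2*z) dy, which multiplied by dx ∧ dz gives (-x - 2*z) dx ∧ dy ∧ dz
  d(-2*w*x + x*y + 2*y*z) includes (∂/∂w)(-2*w*x + x*y + 2*y*z) dw = (-2*x) dw, which multiplied by dx ∧ dz gives (-2*x) dx ∧ dz ∧ dw
  d(z*(x - 2*y)) includes (∂/∂y)(z*(x - 2*y)) dy = (-2*z) dy, which multiplied by dx ∧ dw gives (2*z) dx ∧ dy ∧ dw
  d(z*(x - 2*y)) includes (∂/∂z)(z*(x - 2*y)) dz = (x - 2*y) dz, which multiplied by dx ∧ dw gives (-x + 2*y) dx ∧ dz ∧ dw
  d(x*(3*z - 2)) includes (∂/∂x)(x*(3*z - 2)) dx = (3*z - 2) dx, which multiplied by dy ∧ dz gives (3*z - 2) dx ∧ dy ∧ dz
  d(3*x) includes (∂/∂x)(3*x) dx = (3) dx, which multiplied by dy ∧ dw gives (3) dx ∧ dy ∧ dw
  d(-x^2 + 2*x*y - 3*y^2) includes (∂/∂x)(-x^2 + 2*x*y - 3*y^2) dx = (-2*x + 2*y) dx, which multiplied by dz ∧ dw gives (-2*x + 2*y) dx ∧ dz ∧ dw
  d(-x^2 + 2*x*y - 3*y^2) includes (∂/∂y)(-x^2 + 2*x*y - 3*y^2) dy = (2*x - 6*y) dy, which multiplied by dz ∧ dw gives (2*x - 6*y) dy ∧ dz ∧ dw
Collecting like 3-forms: d(omega) = (-x + z - 2) dx ∧ dy ∧ dz + (-5*x + 4*y) dx ∧ dz ∧ dw + (2*z + 3) dx ∧ dy ∧ dw + (2*x - 6*y) dy ∧ dz ∧ dw.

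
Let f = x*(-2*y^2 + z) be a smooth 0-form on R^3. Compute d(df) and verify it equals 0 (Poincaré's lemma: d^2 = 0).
d(df) = 0

Step 1: df = sum_i (∂f/∂x_i) dx_i = (-2*y^2 + z) dx + (-4*x*y) dy + (x) dz.
Step 2: Apply d again. Using the 1-form formula, the coefficient of dx ∧ dy in d(df) is ∂^2 f/∂x ∂y - ∂^2 f/∂y ∂x = (-4*y) - (-4*y) = 0 (equality of mixed partials for smooth f).
Similarly for dx ∧ dz and dy ∧ dz — all coefficients vanish. So d(df) = 0.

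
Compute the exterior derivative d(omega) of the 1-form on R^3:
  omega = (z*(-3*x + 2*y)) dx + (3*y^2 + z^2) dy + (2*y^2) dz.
d(omega) = (-2*z) dx ∧ dy + (3*x - 2*y) dx ∧ dz + (4*y - 2*z) dy ∧ dz

For a 1-form omega = sum_i f_i dx_i, the exterior derivative is
  d(omega) = sum_{i < j} (∂f_j/∂x_i - ∂f_i/∂x_j) dx_i ∧ dx_j.
  coefficient of dx ∧ dy: ∂f_2/∂x - ∂f_1/∂y = ∂(3*y^2 + z^2)/∂x - ∂(z*(-3*x + 2*y))/∂y = -2*z
  coefficient of dx ∧ dz: ∂f_3/∂x - ∂f_1/∂z = ∂(2*y^2)/∂x - ∂(z*(-3*x + 2*y))/∂z = 3*x - 2*y
  coefficient of dy ∧ dz: ∂f_3/∂y - ∂f_2/∂z = ∂(2*y^2)/∂y - ∂(3*y^2 + z^2)/∂z = 4*y - 2*z
Assembling: d(omega) = (-2*z) dx ∧ dy + (3*x - 2*y) dx ∧ dz + (4*y - 2*z) dy ∧ dz.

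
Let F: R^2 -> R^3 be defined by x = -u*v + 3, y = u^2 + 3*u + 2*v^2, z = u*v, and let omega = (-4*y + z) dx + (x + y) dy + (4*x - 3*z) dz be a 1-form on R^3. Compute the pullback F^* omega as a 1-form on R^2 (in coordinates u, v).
F^* omega = (2*u^3 + 2*u^2*v + 9*u^2 - 4*u*v^2 + 9*u*v + 15*u + 8*v^3 + 6*v^2 + 12*v + 9) du + (4*u^3 - 4*u^2*v + 12*u^2 + 4*u*v^2 + 12*u*v + 12*u + 8*v^3 + 12*v) dv

Using F^*(f dg) = (f ∘ F) d(g ∘ F), substitute each coordinate x_i by F_i(u, v) in f_i, and replace dx_i by d F_i = (∂F_i/∂u) du + (∂F_i/∂v) dv.
  For the x component: f_1(F) = -4*u^2 + u*v - 12*u - 8*v^2; d F_1 = (-v) du + (-u) dv
  For the y component: f_2(F) = u^2 - u*v + 3*u + 2*v^2 + 3; d F_2 = (2*u + 3) du + (4*v) dv
  For the z component: f_3(F) = -7*u*v + 12; d F_3 = (v) du + (u) dv
Combining and collecting du, dv coefficients:
  coeff of du: 2*u^3 + 2*u^2*v + 9*u^2 - 4*u*v^2 + 9*u*v + 15*u + 8*v^3 + 6*v^2 + 12*v + 9
  coeff of dv: 4*u^3 - 4*u^2*v + 12*u^2 + 4*u*v^2 + 12*u*v + 12*u + 8*v^3 + 12*v
F^* omega = (2*u^3 + 2*u^2*v + 9*u^2 - 4*u*v^2 + 9*u*v + 15*u + 8*v^3 + 6*v^2 + 12*v + 9) du + (4*u^3 - 4*u^2*v + 12*u^2 + 4*u*v^2 + 12*u*v + 12*u + 8*v^3 + 12*v) dv.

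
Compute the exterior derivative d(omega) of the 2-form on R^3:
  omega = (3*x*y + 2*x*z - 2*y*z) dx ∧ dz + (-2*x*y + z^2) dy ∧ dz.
d(omega) = (-3*x - 2*y + 2*z) dx ∧ dy ∧ dz

For a 2-form omega = sum_{i<j} g_{ij} dx_i ∧ dx_j, the exterior derivative is
  d(omega) = sum_{i<j} d(g_{ij}) ∧ dx_i ∧ dx_j = sum_{i<j, k} (∂g_{ij}/∂x_k) dx_k ∧ dx_i ∧ dx_j.
Expand each term, using dx_k ∧ dx_i ∧ dx_j = sgn(permutation) dx_{(a)} ∧ dx_{(b)} ∧ dx_{(c)} with (a < b < c) sorted:
  d(3*x*y + 2*x*z - 2*y*z) includes (∂/∂y)(3*x*y + 2*x*z - 2*y*z) dy = (3*x - 2*z) dy, which multiplied by dx ∧ dz gives (-3*x + 2*z) dx ∧ dy ∧ dz
  d(-2*x*y + z^2) includes (∂/∂x)(-2*x*y + z^2) dx = (-2*y) dx, which multiplied by dy ∧ dz gives (-2*y) dx ∧ dy ∧ dz
Collecting like 3-forms: d(omega) = (-3*x - 2*y + 2*z) dx ∧ dy ∧ dz.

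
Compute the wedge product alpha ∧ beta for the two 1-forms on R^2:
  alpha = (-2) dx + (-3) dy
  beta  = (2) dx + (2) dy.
alpha ∧ beta = (2) dx ∧ dy

Distribute the wedge, using dx_i ∧ dx_j = -dx_j ∧ dx_i and dx_i ∧ dx_i = 0. For each pair (i, j) with i < j, the coefficient of dx_i ∧ dx_j in alpha ∧ beta is (alpha_i * beta_j - alpha_j * beta_i). Collecting: alpha ∧ beta = (2) dx ∧ dy.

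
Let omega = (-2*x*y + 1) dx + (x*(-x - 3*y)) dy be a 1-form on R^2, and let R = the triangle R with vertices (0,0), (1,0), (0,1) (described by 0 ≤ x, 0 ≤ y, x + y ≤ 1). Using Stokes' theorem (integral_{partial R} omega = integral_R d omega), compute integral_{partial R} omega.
integral_(partial R) omega = -1/2

Stokes: integral_partial_R omega = integral_R d omega with d omega = (∂Q/∂x - ∂P/∂y) dx ∧ dy.
  ∂Q/∂x = -2*x - 3*y
  ∂P/∂y = -2*x
  integrand = ∂Q/∂x - ∂P/∂y = -3*y.
Integrating over R: integral_0^1 integral_0^{1-x} (-3*y) dy dx = -1/2.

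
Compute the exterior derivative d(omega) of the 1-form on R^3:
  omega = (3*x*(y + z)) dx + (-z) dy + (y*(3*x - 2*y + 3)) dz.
d(omega) = (-3*x) dx ∧ dy + (-3*x + 3*y) dx ∧ dz + (3*x - 4*y + 4) dy ∧ dz

For a 1-form omega = sum_i f_i dx_i, the exterior derivative is
  d(omega) = sum_{i < j} (∂f_j/∂x_i - ∂f_i/∂x_j) dx_i ∧ dx_j.
  coefficient of dx ∧ dy: ∂f_2/∂x - ∂f_1/∂y = ∂(-z)/∂x - ∂(3*x*(y + z))/∂y = -3*x
  coefficient of dx ∧ dz: ∂f_3/∂x - ∂f_1/∂z = ∂(y*(3*x - 2*y + 3))/∂x - ∂(3*x*(y + z))/∂z = -3*x + 3*y
  coefficient of dy ∧ dz: ∂f_3/∂y - ∂f_2/∂z = ∂(y*(3*x - 2*y + 3))/∂y - ∂(-z)/∂z = 3*x - 4*y + 4
Assembling: d(omega) = (-3*x) dx ∧ dy + (-3*x + 3*y) dx ∧ dz + (3*x - 4*y + 4) dy ∧ dz.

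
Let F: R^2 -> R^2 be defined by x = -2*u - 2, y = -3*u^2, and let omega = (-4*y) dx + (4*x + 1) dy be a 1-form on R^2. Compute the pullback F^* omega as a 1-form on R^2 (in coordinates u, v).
F^* omega = (6*u*(4*u + 7)) du

Using F^*(f dg) = (f ∘ F) d(g ∘ F), substitute each coordinate x_i by F_i(u, v) in f_i, and replace dx_i by d F_i = (∂F_i/∂u) du + (∂F_i/∂v) dv.
  For the x component: f_1(F) = 12*u^2; d F_1 = (-2) du + (0) dv
  For the y component: f_2(F) = -8*u - 7; d F_2 = (-6*u) du + (0) dv
Combining and collecting du, dv coefficients:
  coeff of du: 6*u*(4*u + 7)
  coeff of dv: 0
F^* omega = (6*u*(4*u + 7)) du.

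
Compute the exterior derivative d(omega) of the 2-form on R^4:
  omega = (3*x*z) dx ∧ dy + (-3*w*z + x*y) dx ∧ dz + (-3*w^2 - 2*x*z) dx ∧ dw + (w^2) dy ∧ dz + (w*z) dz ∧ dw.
d(omega) = (2*x) dx ∧ dy ∧ dz + (2*x - 3*z) dx ∧ dz ∧ dw + (2*w) dy ∧ dz ∧ dw

For a 2-form omega = sum_{i<j} g_{ij} dx_i ∧ dx_j, the exterior derivative is
  d(omega) = sum_{i<j} d(g_{ij}) ∧ dx_i ∧ dx_j = sum_{i<j, k} (∂g_{ij}/∂x_k) dx_k ∧ dx_i ∧ dx_j.
Expand each term, using dx_k ∧ dx_i ∧ dx_j = sgn(permutation) dx_{(a)} ∧ dx_{(b)} ∧ dx_{(c)} with (a < b < c) sorted:
  d(3*x*z) includes (∂/∂z)(3*x*z) dz = (3*x) dz, which multiplied by dx ∧ dy gives (3*x) dx ∧ dy ∧ dz
  d(-3*w*z + x*y) includes (∂/∂y)(-3*w*z + x*y) dy = (x) dy, which multiplied by dx ∧ dz gives (-x) dx ∧ dy ∧ dz
  d(-3*w*z + x*y) includes (∂/∂w)(-3*w*z + x*y) dw = (-3*z) dw, which multiplied by dx ∧ dz gives (-3*z) dx ∧ dz ∧ dw
  d(-3*w^2 - 2*x*z) includes (∂/∂z)(-3*w^2 - 2*x*z) dz = (-2*x) dz, which multiplied by dx ∧ dw gives (2*x) dx ∧ dz ∧ dw
  d(w^2) includes (∂/∂w)(w^2) dw = (2*w) dw, which multiplied by dy ∧ dz gives (2*w) dy ∧ dz ∧ dw
Collecting like 3-forms: d(omega) = (2*x) dx ∧ dy ∧ dz + (2*x - 3*z) dx ∧ dz ∧ dw + (2*w) dy ∧ dz ∧ dw.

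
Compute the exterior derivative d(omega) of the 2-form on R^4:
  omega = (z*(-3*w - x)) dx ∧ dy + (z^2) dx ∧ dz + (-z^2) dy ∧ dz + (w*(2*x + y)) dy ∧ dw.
d(omega) = (-3*w - x) dx ∧ dy ∧ dz + (2*w - 3*z) dx ∧ dy ∧ dw

For a 2-form omega = sum_{i<j} g_{ij} dx_i ∧ dx_j, the exterior derivative is
  d(omega) = sum_{i<j} d(g_{ij}) ∧ dx_i ∧ dx_j = sum_{i<j, k} (∂g_{ij}/∂x_k) dx_k ∧ dx_i ∧ dx_j.
Expand each term, using dx_k ∧ dx_i ∧ dx_j = sgn(permutation) dx_{(a)} ∧ dx_{(b)} ∧ dx_{(c)} with (a < b < c) sorted:
  d(z*(-3*w - x)) includes (∂/∂z)(z*(-3*w - x)) dz = (-3*w - x) dz, which multiplied by dx ∧ dy gives (-3*w - x) dx ∧ dy ∧ dz
  d(z*(-3*w - x)) includes (∂/∂w)(z*(-3*w - x)) dw = (-3*z) dw, which multiplied by dx ∧ dy gives (-3*z) dx ∧ dy ∧ dw
  d(w*(2*x + y)) includes (∂/∂x)(w*(2*x + y)) dx = (2*w) dx, which multiplied by dy ∧ dw gives (2*w) dx ∧ dy ∧ dw
Collecting like 3-forms: d(omega) = (-3*w - x) dx ∧ dy ∧ dz + (2*w - 3*z) dx ∧ dy ∧ dw.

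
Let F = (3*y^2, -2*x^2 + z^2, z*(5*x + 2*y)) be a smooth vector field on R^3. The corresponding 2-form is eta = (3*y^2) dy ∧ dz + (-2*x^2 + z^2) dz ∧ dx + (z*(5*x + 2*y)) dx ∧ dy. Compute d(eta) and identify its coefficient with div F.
d(eta) = (5*x + 2*y) dx ∧ dy ∧ dz; div F = 5*x + 2*y

For a 2-form in R^3 of the form above, applying d gives a 3-form with coefficient ∂P/∂x + ∂Q/∂y + ∂R/∂z:
  ∂P/∂x = 0
  ∂Q/∂y = 0
  ∂R/∂z = 5*x + 2*y
Sum = 5*x + 2*y, which is exactly div F.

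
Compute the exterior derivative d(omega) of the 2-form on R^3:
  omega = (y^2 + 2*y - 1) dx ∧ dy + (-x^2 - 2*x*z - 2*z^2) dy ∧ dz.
d(omega) = (-2*x - 2*z) dx ∧ dy ∧ dz

For a 2-form omega = sum_{i<j} g_{ij} dx_i ∧ dx_j, the exterior derivative is
  d(omega) = sum_{i<j} d(g_{ij}) ∧ dx_i ∧ dx_j = sum_{i<j, k} (∂g_{ij}/∂x_k) dx_k ∧ dx_i ∧ dx_j.
Expand each term, using dx_k ∧ dx_i ∧ dx_j = sgn(permutation) dx_{(a)} ∧ dx_{(b)} ∧ dx_{(c)} with (a < b < c) sorted:
  d(-x^2 - 2*x*z - 2*z^2) includes (∂/∂x)(-x^2 - 2*x*z - 2*z^2) dx = (-2*x - 2*z) dx, which multiplied by dy ∧ dz gives (-2*x - 2*z) dx ∧ dy ∧ dz
Collecting like 3-forms: d(omega) = (-2*x - 2*z) dx ∧ dy ∧ dz.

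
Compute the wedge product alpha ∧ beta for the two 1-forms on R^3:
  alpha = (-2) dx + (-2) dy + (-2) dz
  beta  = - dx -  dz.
alpha ∧ beta = (-2) dx ∧ dy + (2) dy ∧ dz

Distribute the wedge, using dx_i ∧ dx_j = -dx_j ∧ dx_i and dx_i ∧ dx_i = 0. For each pair (i, j) with i < j, the coefficient of dx_i ∧ dx_j in alpha ∧ beta is (alpha_i * beta_j - alpha_j * beta_i). Collecting: alpha ∧ beta = (-2) dx ∧ dy + (2) dy ∧ dz.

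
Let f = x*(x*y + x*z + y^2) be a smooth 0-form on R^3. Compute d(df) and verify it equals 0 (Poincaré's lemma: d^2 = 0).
d(df) = 0

Step 1: df = sum_i (∂f/∂x_i) dx_i = (2*x*y + 2*x*z + y^2) dx + (x*(x + 2*y)) dy + (x^2) dz.
Step 2: Apply d again. Using the 1-form formula, the coefficient of dx ∧ dy in d(df) is ∂^2 f/∂x ∂y - ∂^2 f/∂y ∂x = (2*x + 2*y) - (2*x + 2*y) = 0 (equality of mixed partials for smooth f).
Similarly for dx ∧ dz and dy ∧ dz — all coefficients vanish. So d(df) = 0.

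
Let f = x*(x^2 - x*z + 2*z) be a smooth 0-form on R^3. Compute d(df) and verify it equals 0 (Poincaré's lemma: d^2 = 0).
d(df) = 0

Step 1: df = sum_i (∂f/∂x_i) dx_i = (3*x^2 - 2*x*z + 2*z) dx + (0) dy + (x*(2 - x)) dz.
Step 2: Apply d again. Using the 1-form formula, the coefficient of dx ∧ dy in d(df) is ∂^2 f/∂x ∂y - ∂^2 f/∂y ∂x = (0) - (0) = 0 (equality of mixed partials for smooth f).
Similarly for dx ∧ dz and dy ∧ dz — all coefficients vanish. So d(df) = 0.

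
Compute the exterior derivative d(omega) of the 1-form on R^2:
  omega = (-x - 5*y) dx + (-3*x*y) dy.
d(omega) = (5 - 3*y) dx ∧ dy

For a 1-form omega = sum_i f_i dx_i, the exterior derivative is
  d(omega) = sum_{i < j} (∂f_j/∂x_i - ∂f_i/∂x_j) dx_i ∧ dx_j.
  coefficient of dx ∧ dy: ∂f_2/∂x - ∂f_1/∂y = ∂(-3*x*y)/∂x - ∂(-x - 5*y)/∂y = 5 - 3*y
Assembling: d(omega) = (5 - 3*y) dx ∧ dy.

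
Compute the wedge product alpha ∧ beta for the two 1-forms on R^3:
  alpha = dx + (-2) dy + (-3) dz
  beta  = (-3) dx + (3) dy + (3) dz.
alpha ∧ beta = (-3) dx ∧ dy + (-6) dx ∧ dz + (3) dy ∧ dz

Distribute the wedge, using dx_i ∧ dx_j = -dx_j ∧ dx_i and dx_i ∧ dx_i = 0. For each pair (i, j) with i < j, the coefficient of dx_i ∧ dx_j in alpha ∧ beta is (alpha_i * beta_j - alpha_j * beta_i). Collecting: alpha ∧ beta = (-3) dx ∧ dy + (-6) dx ∧ dz + (3) dy ∧ dz.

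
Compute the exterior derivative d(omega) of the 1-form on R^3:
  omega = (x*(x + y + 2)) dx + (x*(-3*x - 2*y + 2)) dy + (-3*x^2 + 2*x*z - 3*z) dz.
d(omega) = (-7*x - 2*y + 2) dx ∧ dy + (-6*x + 2*z) dx ∧ dz

For a 1-form omega = sum_i f_i dx_i, the exterior derivative is
  d(omega) = sum_{i < j} (∂f_j/∂x_i - ∂f_i/∂x_j) dx_i ∧ dx_j.
  coefficient of dx ∧ dy: ∂f_2/∂x - ∂f_1/∂y = ∂(x*(-3*x - 2*y + 2))/∂x - ∂(x*(x + y + 2))/∂y = -7*x - 2*y + 2
  coefficient of dx ∧ dz: ∂f_3/∂x - ∂f_1/∂z = ∂(-3*x^2 + 2*x*z - 3*z)/∂x - ∂(x*(x + y + 2))/∂z = -6*x + 2*z
Assembling: d(omega) = (-7*x - 2*y + 2) dx ∧ dy + (-6*x + 2*z) dx ∧ dz.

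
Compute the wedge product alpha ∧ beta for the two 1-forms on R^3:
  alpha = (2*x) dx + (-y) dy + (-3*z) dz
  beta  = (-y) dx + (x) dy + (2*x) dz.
alpha ∧ beta = (2*x^2 - y^2) dx ∧ dy + (4*x^2 - 3*y*z) dx ∧ dz + (x*(-2*y + 3*z)) dy ∧ dz

Distribute the wedge, using dx_i ∧ dx_j = -dx_j ∧ dx_i and dx_i ∧ dx_i = 0. For each pair (i, j) with i < j, the coefficient of dx_i ∧ dx_j in alpha ∧ beta is (alpha_i * beta_j - alpha_j * beta_i). Collecting: alpha ∧ beta = (2*x^2 - y^2) dx ∧ dy + (4*x^2 - 3*y*z) dx ∧ dz + (x*(-2*y + 3*z)) dy ∧ dz.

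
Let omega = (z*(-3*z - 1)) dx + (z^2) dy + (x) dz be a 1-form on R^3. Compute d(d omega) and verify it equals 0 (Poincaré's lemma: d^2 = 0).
d(d omega) = 0

Step 1: d omega = sum_{i<j} (∂f_j/∂x_i - ∂f_i/∂x_j) dx_i ∧ dx_j:
  coeff of dx ∧ dy: 0
  coeff of dx ∧ dz: 6*z + 2
  coeff of dy ∧ dz: -2*z
Step 2: Apply d again to each 2-form coefficient. The only possible 3-form in R^3 is dx ∧ dy ∧ dz, with coefficient
  ∂(coeff of dy∧dz)/∂x - ∂(coeff of dx∧dz)/∂y + ∂(coeff of dx∧dy)/∂z
  = ∂/∂x (-2*z) - ∂/∂y (6*z + 2) + ∂/∂z (0).
Each of these terms simplifies to sums of mixed partials that cancel in pairs. The result is 0 (by equality of mixed partials for smooth functions — Schwarz / Clairaut).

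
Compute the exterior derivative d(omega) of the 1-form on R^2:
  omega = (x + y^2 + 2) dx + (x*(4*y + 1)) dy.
d(omega) = (2*y + 1) dx ∧ dy

For a 1-form omega = sum_i f_i dx_i, the exterior derivative is
  d(omega) = sum_{i < j} (∂f_j/∂x_i - ∂f_i/∂x_j) dx_i ∧ dx_j.
  coefficient of dx ∧ dy: ∂f_2/∂x - ∂f_1/∂y = ∂(x*(4*y + 1))/∂x - ∂(x + y^2 + 2)/∂y = 2*y + 1
Assembling: d(omega) = (2*y + 1) dx ∧ dy.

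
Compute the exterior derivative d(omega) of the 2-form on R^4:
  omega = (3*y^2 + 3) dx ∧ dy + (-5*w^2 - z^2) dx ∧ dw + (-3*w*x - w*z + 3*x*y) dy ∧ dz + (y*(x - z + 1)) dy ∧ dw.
d(omega) = (2*z) dx ∧ dz ∧ dw + (-3*w + 3*y) dx ∧ dy ∧ dz + (-3*x + y - z) dy ∧ dz ∧ dw + (y) dx ∧ dy ∧ dw

For a 2-form omega = sum_{i<j} g_{ij} dx_i ∧ dx_j, the exterior derivative is
  d(omega) = sum_{i<j} d(g_{ij}) ∧ dx_i ∧ dx_j = sum_{i<j, k} (∂g_{ij}/∂x_k) dx_k ∧ dx_i ∧ dx_j.
Expand each term, using dx_k ∧ dx_i ∧ dx_j = sgn(permutation) dx_{(a)} ∧ dx_{(b)} ∧ dx_{(c)} with (a < b < c) sorted:
  d(-5*w^2 - z^2) includes (∂/∂z)(-5*w^2 - z^2) dz = (-2*z) dz, which multiplied by dx ∧ dw gives (2*z) dx ∧ dz ∧ dw
  d(-3*w*x - w*z + 3*x*y) includes (∂/∂x)(-3*w*x - w*z + 3*x*y) dx = (-3*w + 3*y) dx, which multiplied by dy ∧ dz gives (-3*w + 3*y) dx ∧ dy ∧ dz
  d(-3*w*x - w*z + 3*x*y) includes (∂/∂w)(-3*w*x - w*z + 3*x*y) dw = (-3*x - z) dw, which multiplied by dy ∧ dz gives (-3*x - z) dy ∧ dz ∧ dw
  d(y*(x - z + 1)) includes (∂/∂x)(y*(x - z + 1)) dx = (y) dx, which multiplied by dy ∧ dw gives (y) dx ∧ dy ∧ dw
  d(y*(x - z + 1)) includes (∂/∂z)(y*(x - z + 1)) dz = (-y) dz, which multiplied by dy ∧ dw gives (y) dy ∧ dz ∧ dw
Collecting like 3-forms: d(omega) = (2*z) dx ∧ dz ∧ dw + (-3*w + 3*y) dx ∧ dy ∧ dz + (-3*x + y - z) dy ∧ dz ∧ dw + (y) dx ∧ dy ∧ dw.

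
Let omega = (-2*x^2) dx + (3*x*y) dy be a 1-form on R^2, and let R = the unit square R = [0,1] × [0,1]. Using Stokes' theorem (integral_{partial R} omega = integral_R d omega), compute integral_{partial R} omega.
integral_(partial R) omega = 3/2

Stokes: integral_partial_R omega = integral_R d omega with d omega = (∂Q/∂x - ∂P/∂y) dx ∧ dy.
  ∂Q/∂x = 3*y
  ∂P/∂y = 0
  integrand = ∂Q/∂x - ∂P/∂y = 3*y.
Integrating over R: integral_0^1 integral_0^1 (3*y) dx dy = 3/2.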